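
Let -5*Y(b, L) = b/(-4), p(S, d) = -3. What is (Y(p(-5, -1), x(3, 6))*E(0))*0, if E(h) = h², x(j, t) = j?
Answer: 0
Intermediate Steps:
Y(b, L) = b/20 (Y(b, L) = -b/(5*(-4)) = -b*(-1)/(5*4) = -(-1)*b/20 = b/20)
(Y(p(-5, -1), x(3, 6))*E(0))*0 = (((1/20)*(-3))*0²)*0 = -3/20*0*0 = 0*0 = 0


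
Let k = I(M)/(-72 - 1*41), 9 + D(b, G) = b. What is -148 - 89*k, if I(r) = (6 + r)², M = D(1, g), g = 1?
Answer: -16368/113 ≈ -144.85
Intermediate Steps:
D(b, G) = -9 + b
M = -8 (M = -9 + 1 = -8)
k = -4/113 (k = (6 - 8)²/(-72 - 1*41) = (-2)²/(-72 - 41) = 4/(-113) = 4*(-1/113) = -4/113 ≈ -0.035398)
-148 - 89*k = -148 - 89*(-4/113) = -148 + 356/113 = -16368/113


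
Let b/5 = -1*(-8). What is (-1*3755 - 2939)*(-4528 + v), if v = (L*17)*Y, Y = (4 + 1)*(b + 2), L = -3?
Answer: 102003172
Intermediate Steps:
b = 40 (b = 5*(-1*(-8)) = 5*8 = 40)
Y = 210 (Y = (4 + 1)*(40 + 2) = 5*42 = 210)
v = -10710 (v = -3*17*210 = -51*210 = -10710)
(-1*3755 - 2939)*(-4528 + v) = (-1*3755 - 2939)*(-4528 - 10710) = (-3755 - 2939)*(-15238) = -6694*(-15238) = 102003172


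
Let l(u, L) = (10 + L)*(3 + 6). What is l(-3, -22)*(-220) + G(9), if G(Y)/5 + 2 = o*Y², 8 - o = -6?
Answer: 29420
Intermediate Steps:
o = 14 (o = 8 - 1*(-6) = 8 + 6 = 14)
l(u, L) = 90 + 9*L (l(u, L) = (10 + L)*9 = 90 + 9*L)
G(Y) = -10 + 70*Y² (G(Y) = -10 + 5*(14*Y²) = -10 + 70*Y²)
l(-3, -22)*(-220) + G(9) = (90 + 9*(-22))*(-220) + (-10 + 70*9²) = (90 - 198)*(-220) + (-10 + 70*81) = -108*(-220) + (-10 + 5670) = 23760 + 5660 = 29420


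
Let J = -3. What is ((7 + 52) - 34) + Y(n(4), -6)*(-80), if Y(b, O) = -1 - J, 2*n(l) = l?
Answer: -135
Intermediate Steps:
n(l) = l/2
Y(b, O) = 2 (Y(b, O) = -1 - 1*(-3) = -1 + 3 = 2)
((7 + 52) - 34) + Y(n(4), -6)*(-80) = ((7 + 52) - 34) + 2*(-80) = (59 - 34) - 160 = 25 - 160 = -135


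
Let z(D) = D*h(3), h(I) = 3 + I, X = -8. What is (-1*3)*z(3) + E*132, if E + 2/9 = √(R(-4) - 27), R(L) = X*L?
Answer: -250/3 + 132*√5 ≈ 211.83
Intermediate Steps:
R(L) = -8*L
E = -2/9 + √5 (E = -2/9 + √(-8*(-4) - 27) = -2/9 + √(32 - 27) = -2/9 + √5 ≈ 2.0138)
z(D) = 6*D (z(D) = D*(3 + 3) = D*6 = 6*D)
(-1*3)*z(3) + E*132 = (-1*3)*(6*3) + (-2/9 + √5)*132 = -3*18 + (-88/3 + 132*√5) = -54 + (-88/3 + 132*√5) = -250/3 + 132*√5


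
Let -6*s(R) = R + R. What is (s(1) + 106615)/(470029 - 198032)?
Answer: 319844/815991 ≈ 0.39197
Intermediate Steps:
s(R) = -R/3 (s(R) = -(R + R)/6 = -R/3)
(s(1) + 106615)/(470029 - 198032) = (-1/3*1 + 106615)/(470029 - 198032) = (-1/3 + 106615)/271997 = (319844/3)*(1/271997) = 319844/815991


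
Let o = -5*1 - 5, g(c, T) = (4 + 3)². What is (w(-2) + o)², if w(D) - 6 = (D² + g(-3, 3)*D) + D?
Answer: 10000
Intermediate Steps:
g(c, T) = 49 (g(c, T) = 7² = 49)
w(D) = 6 + D² + 50*D (w(D) = 6 + ((D² + 49*D) + D) = 6 + (D² + 50*D) = 6 + D² + 50*D)
o = -10 (o = -5 - 5 = -10)
(w(-2) + o)² = ((6 + (-2)² + 50*(-2)) - 10)² = ((6 + 4 - 100) - 10)² = (-90 - 10)² = (-100)² = 10000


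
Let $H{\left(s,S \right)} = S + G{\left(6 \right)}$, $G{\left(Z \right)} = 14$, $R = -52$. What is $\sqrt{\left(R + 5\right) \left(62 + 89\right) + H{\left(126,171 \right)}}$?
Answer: $48 i \sqrt{3} \approx 83.138 i$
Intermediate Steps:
$H{\left(s,S \right)} = 14 + S$ ($H{\left(s,S \right)} = S + 14 = 14 + S$)
$\sqrt{\left(R + 5\right) \left(62 + 89\right) + H{\left(126,171 \right)}} = \sqrt{\left(-52 + 5\right) \left(62 + 89\right) + \left(14 + 171\right)} = \sqrt{\left(-47\right) 151 + 185} = \sqrt{-7097 + 185} = \sqrt{-6912} = 48 i \sqrt{3}$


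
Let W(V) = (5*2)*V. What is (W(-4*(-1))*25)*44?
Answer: 44000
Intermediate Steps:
W(V) = 10*V
(W(-4*(-1))*25)*44 = ((10*(-4*(-1)))*25)*44 = ((10*4)*25)*44 = (40*25)*44 = 1000*44 = 44000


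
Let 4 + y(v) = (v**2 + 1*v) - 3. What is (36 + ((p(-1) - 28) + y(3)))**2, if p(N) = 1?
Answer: 196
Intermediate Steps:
y(v) = -7 + v + v**2 (y(v) = -4 + ((v**2 + 1*v) - 3) = -4 + ((v**2 + v) - 3) = -4 + ((v + v**2) - 3) = -4 + (-3 + v + v**2) = -7 + v + v**2)
(36 + ((p(-1) - 28) + y(3)))**2 = (36 + ((1 - 28) + (-7 + 3 + 3**2)))**2 = (36 + (-27 + (-7 + 3 + 9)))**2 = (36 + (-27 + 5))**2 = (36 - 22)**2 = 14**2 = 196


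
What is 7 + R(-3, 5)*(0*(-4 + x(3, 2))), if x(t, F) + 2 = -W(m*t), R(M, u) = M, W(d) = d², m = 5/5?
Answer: 7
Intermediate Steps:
m = 1 (m = 5*(⅕) = 1)
x(t, F) = -2 - t² (x(t, F) = -2 - (1*t)² = -2 - t²)
7 + R(-3, 5)*(0*(-4 + x(3, 2))) = 7 - 0*(-4 + (-2 - 1*3²)) = 7 - 0*(-4 + (-2 - 1*9)) = 7 - 0*(-4 + (-2 - 9)) = 7 - 0*(-4 - 11) = 7 - 0*(-15) = 7 - 3*0 = 7 + 0 = 7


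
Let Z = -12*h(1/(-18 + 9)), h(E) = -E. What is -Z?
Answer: 4/3 ≈ 1.3333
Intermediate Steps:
Z = -4/3 (Z = -(-12)/(-18 + 9) = -(-12)/(-9) = -(-12)*(-1)/9 = -12*⅑ = -4/3 ≈ -1.3333)
-Z = -1*(-4/3) = 4/3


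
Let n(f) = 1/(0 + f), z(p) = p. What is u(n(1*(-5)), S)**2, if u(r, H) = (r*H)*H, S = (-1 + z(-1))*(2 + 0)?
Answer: 256/25 ≈ 10.240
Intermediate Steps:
n(f) = 1/f
S = -4 (S = (-1 - 1)*(2 + 0) = -2*2 = -4)
u(r, H) = r*H**2 (u(r, H) = (H*r)*H = r*H**2)
u(n(1*(-5)), S)**2 = ((-4)**2/(1*(-5)))**2 = (16/(-5))**2 = (-1/5*16)**2 = (-16/5)**2 = 256/25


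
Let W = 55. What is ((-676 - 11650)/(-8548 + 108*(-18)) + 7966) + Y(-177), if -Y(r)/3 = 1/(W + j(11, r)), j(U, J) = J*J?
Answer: 655859670039/82320232 ≈ 7967.2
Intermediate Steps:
j(U, J) = J²
Y(r) = -3/(55 + r²)
((-676 - 11650)/(-8548 + 108*(-18)) + 7966) + Y(-177) = ((-676 - 11650)/(-8548 + 108*(-18)) + 7966) - 3/(55 + (-177)²) = (-12326/(-8548 - 1944) + 7966) - 3/(55 + 31329) = (-12326/(-10492) + 7966) - 3/31384 = (-12326*(-1/10492) + 7966) - 3*1/31384 = (6163/5246 + 7966) - 3/31384 = 41795799/5246 - 3/31384 = 655859670039/82320232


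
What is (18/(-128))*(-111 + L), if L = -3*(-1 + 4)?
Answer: 135/8 ≈ 16.875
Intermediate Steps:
L = -9 (L = -3*3 = -9)
(18/(-128))*(-111 + L) = (18/(-128))*(-111 - 9) = (18*(-1/128))*(-120) = -9/64*(-120) = 135/8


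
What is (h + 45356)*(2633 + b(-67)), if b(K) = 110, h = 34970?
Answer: 220334218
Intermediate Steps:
(h + 45356)*(2633 + b(-67)) = (34970 + 45356)*(2633 + 110) = 80326*2743 = 220334218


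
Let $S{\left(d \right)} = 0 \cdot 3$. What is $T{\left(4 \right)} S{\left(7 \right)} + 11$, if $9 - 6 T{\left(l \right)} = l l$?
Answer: $11$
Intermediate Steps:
$S{\left(d \right)} = 0$
$T{\left(l \right)} = \frac{3}{2} - \frac{l^{2}}{6}$ ($T{\left(l \right)} = \frac{3}{2} - \frac{l l}{6} = \frac{3}{2} - \frac{l^{2}}{6}$)
$T{\left(4 \right)} S{\left(7 \right)} + 11 = \left(\frac{3}{2} - \frac{4^{2}}{6}\right) 0 + 11 = \left(\frac{3}{2} - \frac{8}{3}\right) 0 + 11 = \left(- \frac{7}{6}\right) 0 + 11 = 0 + 11 = 11$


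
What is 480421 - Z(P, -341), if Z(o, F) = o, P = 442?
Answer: 479979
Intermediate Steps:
480421 - Z(P, -341) = 480421 - 1*442 = 480421 - 442 = 479979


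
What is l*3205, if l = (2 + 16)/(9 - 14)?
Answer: -11538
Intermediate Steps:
l = -18/5 (l = 18/(-5) = 18*(-⅕) = -18/5 ≈ -3.6000)
l*3205 = -18/5*3205 = -11538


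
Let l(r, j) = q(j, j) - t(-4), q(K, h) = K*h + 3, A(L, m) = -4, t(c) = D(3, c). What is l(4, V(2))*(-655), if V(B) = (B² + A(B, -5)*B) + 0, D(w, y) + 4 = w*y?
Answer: -22925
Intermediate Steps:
D(w, y) = -4 + w*y
t(c) = -4 + 3*c
V(B) = B² - 4*B (V(B) = (B² - 4*B) + 0 = B² - 4*B)
q(K, h) = 3 + K*h
l(r, j) = 19 + j² (l(r, j) = (3 + j*j) - (-4 + 3*(-4)) = (3 + j²) - (-4 - 12) = (3 + j²) - 1*(-16) = (3 + j²) + 16 = 19 + j²)
l(4, V(2))*(-655) = (19 + (2*(-4 + 2))²)*(-655) = (19 + (2*(-2))²)*(-655) = (19 + (-4)²)*(-655) = (19 + 16)*(-655) = 35*(-655) = -22925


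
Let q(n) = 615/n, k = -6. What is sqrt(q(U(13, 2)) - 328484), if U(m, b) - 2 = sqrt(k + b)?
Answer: sqrt(-1313321 - 615*I)/2 ≈ 0.13416 - 573.0*I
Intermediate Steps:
U(m, b) = 2 + sqrt(-6 + b)
sqrt(q(U(13, 2)) - 328484) = sqrt(615/(2 + sqrt(-6 + 2)) - 328484) = sqrt(615/(2 + sqrt(-4)) - 328484) = sqrt(615/(2 + 2*I) - 328484) = sqrt(615*((2 - 2*I)/8) - 328484) = sqrt(615*(2 - 2*I)/8 - 328484) = sqrt(-328484 + 615*(2 - 2*I)/8)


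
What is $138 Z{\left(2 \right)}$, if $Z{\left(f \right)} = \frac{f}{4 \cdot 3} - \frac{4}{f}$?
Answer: $-253$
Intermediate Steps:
$Z{\left(f \right)} = - \frac{4}{f} + \frac{f}{12}$ ($Z{\left(f \right)} = \frac{f}{12} - \frac{4}{f} = - \frac{4}{f} + \frac{f}{12}$)
$138 Z{\left(2 \right)} = 138 \left(- \frac{4}{2} + \frac{1}{12} \cdot 2\right) = 138 \left(\left(-4\right) \frac{1}{2} + \frac{1}{6}\right) = 138 \left(-2 + \frac{1}{6}\right) = 138 \left(- \frac{11}{6}\right) = -253$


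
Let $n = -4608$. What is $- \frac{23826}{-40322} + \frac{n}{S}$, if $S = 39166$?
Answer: $\frac{186841335}{394812863} \approx 0.47324$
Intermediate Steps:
$- \frac{23826}{-40322} + \frac{n}{S} = - \frac{23826}{-40322} - \frac{4608}{39166} = \left(-23826\right) \left(- \frac{1}{40322}\right) - \frac{2304}{19583} = \frac{11913}{20161} - \frac{2304}{19583} = \frac{186841335}{394812863}$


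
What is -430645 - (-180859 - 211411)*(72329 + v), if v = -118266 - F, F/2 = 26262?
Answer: -38623727115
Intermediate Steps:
F = 52524 (F = 2*26262 = 52524)
v = -170790 (v = -118266 - 1*52524 = -118266 - 52524 = -170790)
-430645 - (-180859 - 211411)*(72329 + v) = -430645 - (-180859 - 211411)*(72329 - 170790) = -430645 - (-392270)*(-98461) = -430645 - 1*38623296470 = -430645 - 38623296470 = -38623727115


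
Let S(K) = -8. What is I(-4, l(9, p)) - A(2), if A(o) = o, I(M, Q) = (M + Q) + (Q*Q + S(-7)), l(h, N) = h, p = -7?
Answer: 76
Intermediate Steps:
I(M, Q) = -8 + M + Q + Q**2 (I(M, Q) = (M + Q) + (Q*Q - 8) = (M + Q) + (Q**2 - 8) = (M + Q) + (-8 + Q**2) = -8 + M + Q + Q**2)
I(-4, l(9, p)) - A(2) = (-8 - 4 + 9 + 9**2) - 1*2 = (-8 - 4 + 9 + 81) - 2 = 78 - 2 = 76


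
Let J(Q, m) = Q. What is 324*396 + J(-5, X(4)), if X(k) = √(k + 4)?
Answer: 128299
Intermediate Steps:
X(k) = √(4 + k)
324*396 + J(-5, X(4)) = 324*396 - 5 = 128304 - 5 = 128299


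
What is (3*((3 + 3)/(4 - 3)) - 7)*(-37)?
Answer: -407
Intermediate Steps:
(3*((3 + 3)/(4 - 3)) - 7)*(-37) = (3*(6/1) - 7)*(-37) = (3*(6*1) - 7)*(-37) = (3*6 - 7)*(-37) = (18 - 7)*(-37) = 11*(-37) = -407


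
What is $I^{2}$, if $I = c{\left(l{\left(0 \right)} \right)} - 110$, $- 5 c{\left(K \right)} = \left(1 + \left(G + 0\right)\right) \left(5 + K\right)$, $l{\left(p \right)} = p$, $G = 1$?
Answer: $12544$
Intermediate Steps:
$c{\left(K \right)} = -2 - \frac{2 K}{5}$ ($c{\left(K \right)} = - \frac{\left(1 + \left(1 + 0\right)\right) \left(5 + K\right)}{5} = - \frac{\left(1 + 1\right) \left(5 + K\right)}{5} = - \frac{2 \left(5 + K\right)}{5} = - \frac{10 + 2 K}{5} = -2 - \frac{2 K}{5}$)
$I = -112$ ($I = \left(-2 - 0\right) - 110 = \left(-2 + 0\right) - 110 = -2 - 110 = -112$)
$I^{2} = \left(-112\right)^{2} = 12544$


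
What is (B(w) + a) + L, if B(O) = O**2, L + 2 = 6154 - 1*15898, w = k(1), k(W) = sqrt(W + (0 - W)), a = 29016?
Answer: 19270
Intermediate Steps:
k(W) = 0 (k(W) = sqrt(W - W) = sqrt(0) = 0)
w = 0
L = -9746 (L = -2 + (6154 - 1*15898) = -2 + (6154 - 15898) = -2 - 9744 = -9746)
(B(w) + a) + L = (0**2 + 29016) - 9746 = (0 + 29016) - 9746 = 29016 - 9746 = 19270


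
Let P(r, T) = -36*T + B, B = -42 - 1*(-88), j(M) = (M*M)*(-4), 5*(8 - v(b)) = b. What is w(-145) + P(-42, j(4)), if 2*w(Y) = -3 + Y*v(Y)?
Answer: -334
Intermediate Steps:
v(b) = 8 - b/5
j(M) = -4*M² (j(M) = M²*(-4) = -4*M²)
B = 46 (B = -42 + 88 = 46)
P(r, T) = 46 - 36*T (P(r, T) = -36*T + 46 = 46 - 36*T)
w(Y) = -3/2 + Y*(8 - Y/5)/2 (w(Y) = (-3 + Y*(8 - Y/5))/2 = -3/2 + Y*(8 - Y/5)/2)
w(-145) + P(-42, j(4)) = (-3/2 - ⅒*(-145)*(-40 - 145)) + (46 - (-144)*4²) = (-3/2 - ⅒*(-145)*(-185)) + (46 - (-144)*16) = (-3/2 - 5365/2) + (46 - 36*(-64)) = -2684 + (46 + 2304) = -2684 + 2350 = -334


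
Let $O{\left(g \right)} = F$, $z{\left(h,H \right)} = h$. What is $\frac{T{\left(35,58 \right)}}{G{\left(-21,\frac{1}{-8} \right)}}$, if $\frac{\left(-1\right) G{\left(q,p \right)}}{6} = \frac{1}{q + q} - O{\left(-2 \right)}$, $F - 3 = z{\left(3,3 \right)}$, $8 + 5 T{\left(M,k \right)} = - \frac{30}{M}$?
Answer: $- \frac{62}{1265} \approx -0.049012$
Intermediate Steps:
$T{\left(M,k \right)} = - \frac{8}{5} - \frac{6}{M}$ ($T{\left(M,k \right)} = - \frac{8}{5} + \frac{\left(-30\right) \frac{1}{M}}{5} = - \frac{8}{5} - \frac{6}{M}$)
$F = 6$ ($F = 3 + 3 = 6$)
$O{\left(g \right)} = 6$
$G{\left(q,p \right)} = 36 - \frac{3}{q}$ ($G{\left(q,p \right)} = - 6 \left(\frac{1}{q + q} - 6\right) = - 6 \left(\frac{1}{2 q} - 6\right) = - 6 \left(-6 + \frac{1}{2 q}\right) = 36 - \frac{3}{q}$)
$\frac{T{\left(35,58 \right)}}{G{\left(-21,\frac{1}{-8} \right)}} = \frac{- \frac{8}{5} - \frac{6}{35}}{36 - \frac{3}{-21}} = \frac{- \frac{8}{5} - \frac{6}{35}}{36 - - \frac{1}{7}} = \frac{- \frac{8}{5} - \frac{6}{35}}{36 + \frac{1}{7}} = - \frac{62}{35 \cdot \frac{253}{7}} = \left(- \frac{62}{35}\right) \frac{7}{253} = - \frac{62}{1265}$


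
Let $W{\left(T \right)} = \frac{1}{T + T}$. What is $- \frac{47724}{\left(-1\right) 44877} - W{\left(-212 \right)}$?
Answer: $\frac{6759951}{6342616} \approx 1.0658$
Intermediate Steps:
$W{\left(T \right)} = \frac{1}{2 T}$
$- \frac{47724}{\left(-1\right) 44877} - W{\left(-212 \right)} = - \frac{47724}{\left(-1\right) 44877} - \frac{1}{2 \left(-212\right)} = - \frac{47724}{-44877} - \frac{1}{2} \left(- \frac{1}{212}\right) = \left(-47724\right) \left(- \frac{1}{44877}\right) - - \frac{1}{424} = \frac{15908}{14959} + \frac{1}{424} = \frac{6759951}{6342616}$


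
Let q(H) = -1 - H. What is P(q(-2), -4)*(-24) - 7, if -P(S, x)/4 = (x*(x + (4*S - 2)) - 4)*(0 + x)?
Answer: -1543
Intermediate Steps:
P(S, x) = -4*x*(-4 + x*(-2 + x + 4*S)) (P(S, x) = -4*(x*(x + (4*S - 2)) - 4)*(0 + x) = -4*(x*(x + (-2 + 4*S)) - 4)*x = -4*(x*(-2 + x + 4*S) - 4)*x = -4*(-4 + x*(-2 + x + 4*S))*x = -4*x*(-4 + x*(-2 + x + 4*S)))
P(q(-2), -4)*(-24) - 7 = (4*(-4)*(4 - 1*(-4)² + 2*(-4) - 4*(-1 - 1*(-2))*(-4)))*(-24) - 7 = (4*(-4)*(4 - 1*16 - 8 - 4*(-1 + 2)*(-4)))*(-24) - 7 = (4*(-4)*(4 - 16 - 8 - 4*1*(-4)))*(-24) - 7 = (4*(-4)*(4 - 16 - 8 + 16))*(-24) - 7 = (4*(-4)*(-4))*(-24) - 7 = 64*(-24) - 7 = -1536 - 7 = -1543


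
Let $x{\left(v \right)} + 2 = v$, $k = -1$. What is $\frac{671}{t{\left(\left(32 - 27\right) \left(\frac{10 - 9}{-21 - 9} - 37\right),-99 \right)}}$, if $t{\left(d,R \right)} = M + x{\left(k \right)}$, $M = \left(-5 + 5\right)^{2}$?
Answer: $- \frac{671}{3} \approx -223.67$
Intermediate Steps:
$x{\left(v \right)} = -2 + v$
$M = 0$ ($M = 0^{2} = 0$)
$t{\left(d,R \right)} = -3$ ($t{\left(d,R \right)} = 0 - 3 = -3$)
$\frac{671}{t{\left(\left(32 - 27\right) \left(\frac{10 - 9}{-21 - 9} - 37\right),-99 \right)}} = \frac{671}{-3} = 671 \left(- \frac{1}{3}\right) = - \frac{671}{3}$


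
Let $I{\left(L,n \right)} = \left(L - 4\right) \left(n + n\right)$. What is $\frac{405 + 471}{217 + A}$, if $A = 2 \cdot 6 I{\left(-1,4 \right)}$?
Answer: $- \frac{876}{263} \approx -3.3308$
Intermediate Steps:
$I{\left(L,n \right)} = 2 n \left(-4 + L\right)$ ($I{\left(L,n \right)} = \left(-4 + L\right) 2 n = 2 n \left(-4 + L\right)$)
$A = -480$ ($A = 2 \cdot 6 \cdot 2 \cdot 4 \left(-4 - 1\right) = 12 \cdot 2 \cdot 4 \left(-5\right) = 12 \left(-40\right) = -480$)
$\frac{405 + 471}{217 + A} = \frac{405 + 471}{217 - 480} = \frac{876}{-263} = 876 \left(- \frac{1}{263}\right) = - \frac{876}{263}$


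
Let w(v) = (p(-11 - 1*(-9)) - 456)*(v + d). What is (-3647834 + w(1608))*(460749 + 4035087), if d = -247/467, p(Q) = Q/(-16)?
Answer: -18394792353373113/934 ≈ -1.9695e+13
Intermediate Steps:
p(Q) = -Q/16 (p(Q) = Q*(-1/16) = -Q/16)
d = -247/467 (d = -247*1/467 = -247/467 ≈ -0.52891)
w(v) = 900809/3736 - 3647*v/8 (w(v) = (-(-11 - 1*(-9))/16 - 456)*(v - 247/467) = (-(-11 + 9)/16 - 456)*(-247/467 + v) = (-1/16*(-2) - 456)*(-247/467 + v) = (⅛ - 456)*(-247/467 + v) = -3647*(-247/467 + v)/8 = 900809/3736 - 3647*v/8)
(-3647834 + w(1608))*(460749 + 4035087) = (-3647834 + (900809/3736 - 3647/8*1608))*(460749 + 4035087) = (-3647834 + (900809/3736 - 733047))*4495836 = (-3647834 - 2737762783/3736)*4495836 = -16366070607/3736*4495836 = -18394792353373113/934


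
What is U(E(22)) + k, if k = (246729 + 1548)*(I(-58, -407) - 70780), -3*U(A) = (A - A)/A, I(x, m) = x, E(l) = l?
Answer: -17587446126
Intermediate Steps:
U(A) = 0 (U(A) = -(A - A)/(3*A) = -0/A = -⅓*0 = 0)
k = -17587446126 (k = (246729 + 1548)*(-58 - 70780) = 248277*(-70838) = -17587446126)
U(E(22)) + k = 0 - 17587446126 = -17587446126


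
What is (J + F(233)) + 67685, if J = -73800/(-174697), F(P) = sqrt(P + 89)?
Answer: 11824440245/174697 + sqrt(322) ≈ 67703.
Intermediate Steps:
F(P) = sqrt(89 + P)
J = 73800/174697 (J = -73800*(-1/174697) = 73800/174697 ≈ 0.42245)
(J + F(233)) + 67685 = (73800/174697 + sqrt(89 + 233)) + 67685 = (73800/174697 + sqrt(322)) + 67685 = 11824440245/174697 + sqrt(322)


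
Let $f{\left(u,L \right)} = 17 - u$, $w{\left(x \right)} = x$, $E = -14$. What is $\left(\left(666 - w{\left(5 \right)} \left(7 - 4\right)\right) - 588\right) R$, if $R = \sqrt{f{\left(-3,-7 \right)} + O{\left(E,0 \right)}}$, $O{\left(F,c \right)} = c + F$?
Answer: $63 \sqrt{6} \approx 154.32$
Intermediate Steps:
$O{\left(F,c \right)} = F + c$
$R = \sqrt{6}$ ($R = \sqrt{\left(17 - -3\right) + \left(-14 + 0\right)} = \sqrt{\left(17 + 3\right) - 14} = \sqrt{20 - 14} = \sqrt{6} \approx 2.4495$)
$\left(\left(666 - w{\left(5 \right)} \left(7 - 4\right)\right) - 588\right) R = \left(\left(666 - 5 \left(7 - 4\right)\right) - 588\right) \sqrt{6} = \left(\left(666 - 5 \cdot 3\right) - 588\right) \sqrt{6} = \left(\left(666 - 15\right) - 588\right) \sqrt{6} = \left(651 - 588\right) \sqrt{6} = 63 \sqrt{6}$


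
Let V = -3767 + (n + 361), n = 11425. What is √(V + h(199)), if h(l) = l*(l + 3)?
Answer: √48217 ≈ 219.58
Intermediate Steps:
h(l) = l*(3 + l)
V = 8019 (V = -3767 + (11425 + 361) = -3767 + 11786 = 8019)
√(V + h(199)) = √(8019 + 199*(3 + 199)) = √(8019 + 199*202) = √(8019 + 40198) = √48217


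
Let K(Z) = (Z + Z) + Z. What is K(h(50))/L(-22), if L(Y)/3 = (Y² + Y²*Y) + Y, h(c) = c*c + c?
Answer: -1275/5093 ≈ -0.25034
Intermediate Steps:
h(c) = c + c² (h(c) = c² + c = c + c²)
L(Y) = 3*Y + 3*Y² + 3*Y³ (L(Y) = 3*((Y² + Y²*Y) + Y) = 3*((Y² + Y³) + Y) = 3*(Y + Y² + Y³) = 3*Y + 3*Y² + 3*Y³)
K(Z) = 3*Z (K(Z) = 2*Z + Z = 3*Z)
K(h(50))/L(-22) = (3*(50*(1 + 50)))/((3*(-22)*(1 - 22 + (-22)²))) = (3*(50*51))/((3*(-22)*(1 - 22 + 484))) = (3*2550)/((3*(-22)*463)) = 7650/(-30558) = 7650*(-1/30558) = -1275/5093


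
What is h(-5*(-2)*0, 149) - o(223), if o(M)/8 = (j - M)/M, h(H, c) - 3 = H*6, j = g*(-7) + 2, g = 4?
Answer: 2661/223 ≈ 11.933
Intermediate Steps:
j = -26 (j = 4*(-7) + 2 = -28 + 2 = -26)
h(H, c) = 3 + 6*H (h(H, c) = 3 + H*6 = 3 + 6*H)
o(M) = 8*(-26 - M)/M (o(M) = 8*((-26 - M)/M) = 8*(-26 - M)/M)
h(-5*(-2)*0, 149) - o(223) = (3 + 6*(-5*(-2)*0)) - (-8 - 208/223) = (3 + 6*(10*0)) - (-8 - 208*1/223) = (3 + 6*0) - (-8 - 208/223) = (3 + 0) - 1*(-1992/223) = 3 + 1992/223 = 2661/223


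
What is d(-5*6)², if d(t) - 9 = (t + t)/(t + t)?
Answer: 100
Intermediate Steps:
d(t) = 10 (d(t) = 9 + (t + t)/(t + t) = 9 + (2*t)/((2*t)) = 9 + (2*t)*(1/(2*t)) = 9 + 1 = 10)
d(-5*6)² = 10² = 100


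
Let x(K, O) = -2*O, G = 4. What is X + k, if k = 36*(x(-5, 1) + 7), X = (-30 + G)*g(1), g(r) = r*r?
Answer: 154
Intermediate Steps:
g(r) = r**2
X = -26 (X = (-30 + 4)*1**2 = -26*1 = -26)
k = 180 (k = 36*(-2*1 + 7) = 36*(-2 + 7) = 36*5 = 180)
X + k = -26 + 180 = 154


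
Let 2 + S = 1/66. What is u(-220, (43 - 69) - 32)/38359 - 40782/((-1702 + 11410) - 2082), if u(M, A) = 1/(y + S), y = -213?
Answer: -3699443043133/691774606621 ≈ -5.3478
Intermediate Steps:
S = -131/66 (S = -2 + 1/66 = -131/66 ≈ -1.9848)
u(M, A) = -66/14189 (u(M, A) = 1/(-213 - 131/66) = 1/(-14189/66) = -66/14189)
u(-220, (43 - 69) - 32)/38359 - 40782/((-1702 + 11410) - 2082) = -66/14189/38359 - 40782/((-1702 + 11410) - 2082) = -66/14189*1/38359 - 40782/(9708 - 2082) = -66/544275851 - 40782/7626 = -66/544275851 - 40782*1/7626 = -66/544275851 - 6797/1271 = -3699443043133/691774606621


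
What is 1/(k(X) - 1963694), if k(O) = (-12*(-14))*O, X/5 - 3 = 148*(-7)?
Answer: -1/2831414 ≈ -3.5318e-7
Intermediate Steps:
X = -5165 (X = 15 + 5*(148*(-7)) = 15 + 5*(-1036) = 15 - 5180 = -5165)
k(O) = 168*O
1/(k(X) - 1963694) = 1/(168*(-5165) - 1963694) = 1/(-867720 - 1963694) = 1/(-2831414) = -1/2831414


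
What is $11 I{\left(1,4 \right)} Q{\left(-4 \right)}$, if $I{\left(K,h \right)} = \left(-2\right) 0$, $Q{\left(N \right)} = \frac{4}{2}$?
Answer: $0$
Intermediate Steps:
$Q{\left(N \right)} = 2$ ($Q{\left(N \right)} = 4 \cdot \frac{1}{2} = 2$)
$I{\left(K,h \right)} = 0$
$11 I{\left(1,4 \right)} Q{\left(-4 \right)} = 11 \cdot 0 \cdot 2 = 0 \cdot 2 = 0$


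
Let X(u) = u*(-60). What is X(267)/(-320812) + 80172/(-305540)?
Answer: -1301586804/6126306155 ≈ -0.21246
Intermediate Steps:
X(u) = -60*u
X(267)/(-320812) + 80172/(-305540) = -60*267/(-320812) + 80172/(-305540) = -16020*(-1/320812) + 80172*(-1/305540) = 4005/80203 - 20043/76385 = -1301586804/6126306155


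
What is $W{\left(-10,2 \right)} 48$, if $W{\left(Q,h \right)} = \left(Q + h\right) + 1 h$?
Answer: $-288$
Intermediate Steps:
$W{\left(Q,h \right)} = Q + 2 h$ ($W{\left(Q,h \right)} = \left(Q + h\right) + h = Q + 2 h$)
$W{\left(-10,2 \right)} 48 = \left(-10 + 2 \cdot 2\right) 48 = \left(-10 + 4\right) 48 = \left(-6\right) 48 = -288$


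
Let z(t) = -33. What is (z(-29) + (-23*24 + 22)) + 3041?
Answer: 2478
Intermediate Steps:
(z(-29) + (-23*24 + 22)) + 3041 = (-33 + (-23*24 + 22)) + 3041 = (-33 + (-552 + 22)) + 3041 = (-33 - 530) + 3041 = -563 + 3041 = 2478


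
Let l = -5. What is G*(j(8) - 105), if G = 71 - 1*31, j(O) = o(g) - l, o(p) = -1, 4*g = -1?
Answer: -4040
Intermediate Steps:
g = -¼ (g = (¼)*(-1) = -¼ ≈ -0.25000)
j(O) = 4 (j(O) = -1 - 1*(-5) = -1 + 5 = 4)
G = 40 (G = 71 - 31 = 40)
G*(j(8) - 105) = 40*(4 - 105) = 40*(-101) = -4040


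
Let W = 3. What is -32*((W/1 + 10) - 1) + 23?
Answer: -361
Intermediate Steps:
-32*((W/1 + 10) - 1) + 23 = -32*((3/1 + 10) - 1) + 23 = -32*((3*1 + 10) - 1) + 23 = -32*((3 + 10) - 1) + 23 = -32*(13 - 1) + 23 = -32*12 + 23 = -384 + 23 = -361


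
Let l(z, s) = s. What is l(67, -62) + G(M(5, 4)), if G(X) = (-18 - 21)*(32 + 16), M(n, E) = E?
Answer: -1934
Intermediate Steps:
G(X) = -1872 (G(X) = -39*48 = -1872)
l(67, -62) + G(M(5, 4)) = -62 - 1872 = -1934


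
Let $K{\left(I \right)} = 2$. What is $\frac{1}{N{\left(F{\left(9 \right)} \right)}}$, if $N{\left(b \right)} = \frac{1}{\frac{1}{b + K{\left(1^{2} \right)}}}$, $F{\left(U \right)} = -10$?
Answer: $- \frac{1}{8} \approx -0.125$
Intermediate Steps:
$N{\left(b \right)} = 2 + b$ ($N{\left(b \right)} = \frac{1}{\frac{1}{b + 2}} = \frac{1}{\frac{1}{2 + b}} = 2 + b$)
$\frac{1}{N{\left(F{\left(9 \right)} \right)}} = \frac{1}{2 - 10} = \frac{1}{-8} = - \frac{1}{8}$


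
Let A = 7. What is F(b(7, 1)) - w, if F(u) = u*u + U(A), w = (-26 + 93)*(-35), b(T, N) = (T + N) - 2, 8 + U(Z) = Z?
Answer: 2380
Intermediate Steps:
U(Z) = -8 + Z
b(T, N) = -2 + N + T (b(T, N) = (N + T) - 2 = -2 + N + T)
w = -2345 (w = 67*(-35) = -2345)
F(u) = -1 + u² (F(u) = u*u + (-8 + 7) = u² - 1 = -1 + u²)
F(b(7, 1)) - w = (-1 + (-2 + 1 + 7)²) - 1*(-2345) = (-1 + 6²) + 2345 = (-1 + 36) + 2345 = 35 + 2345 = 2380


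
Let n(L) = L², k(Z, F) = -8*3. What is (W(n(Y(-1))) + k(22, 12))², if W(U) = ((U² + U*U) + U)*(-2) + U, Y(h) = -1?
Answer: 841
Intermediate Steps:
k(Z, F) = -24
W(U) = -U - 4*U² (W(U) = ((U² + U²) + U)*(-2) + U = (2*U² + U)*(-2) + U = (U + 2*U²)*(-2) + U = (-4*U² - 2*U) + U = -U - 4*U²)
(W(n(Y(-1))) + k(22, 12))² = (-1*(-1)²*(1 + 4*(-1)²) - 24)² = (-1*1*(1 + 4*1) - 24)² = (-1*1*(1 + 4) - 24)² = (-1*1*5 - 24)² = (-5 - 24)² = (-29)² = 841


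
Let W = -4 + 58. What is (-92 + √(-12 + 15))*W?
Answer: -4968 + 54*√3 ≈ -4874.5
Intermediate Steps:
W = 54
(-92 + √(-12 + 15))*W = (-92 + √(-12 + 15))*54 = (-92 + √3)*54 = -4968 + 54*√3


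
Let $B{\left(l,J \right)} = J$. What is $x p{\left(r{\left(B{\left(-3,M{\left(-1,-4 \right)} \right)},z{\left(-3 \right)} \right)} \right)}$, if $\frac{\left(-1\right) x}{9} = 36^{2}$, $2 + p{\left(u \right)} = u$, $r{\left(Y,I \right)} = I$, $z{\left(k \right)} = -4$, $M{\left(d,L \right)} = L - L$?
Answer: $69984$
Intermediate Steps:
$M{\left(d,L \right)} = 0$
$p{\left(u \right)} = -2 + u$
$x = -11664$ ($x = - 9 \cdot 36^{2} = \left(-9\right) 1296 = -11664$)
$x p{\left(r{\left(B{\left(-3,M{\left(-1,-4 \right)} \right)},z{\left(-3 \right)} \right)} \right)} = - 11664 \left(-2 - 4\right) = \left(-11664\right) \left(-6\right) = 69984$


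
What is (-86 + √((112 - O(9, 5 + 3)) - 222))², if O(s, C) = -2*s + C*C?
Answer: 7240 - 344*I*√39 ≈ 7240.0 - 2148.3*I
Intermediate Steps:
O(s, C) = C² - 2*s (O(s, C) = -2*s + C² = C² - 2*s)
(-86 + √((112 - O(9, 5 + 3)) - 222))² = (-86 + √((112 - ((5 + 3)² - 2*9)) - 222))² = (-86 + √((112 - (8² - 18)) - 222))² = (-86 + √((112 - (64 - 18)) - 222))² = (-86 + √((112 - 1*46) - 222))² = (-86 + √((112 - 46) - 222))² = (-86 + √(66 - 222))² = (-86 + √(-156))² = (-86 + 2*I*√39)²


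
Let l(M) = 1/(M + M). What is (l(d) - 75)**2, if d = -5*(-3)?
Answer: 5058001/900 ≈ 5620.0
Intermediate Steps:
d = 15
l(M) = 1/(2*M)
(l(d) - 75)**2 = ((1/2)/15 - 75)**2 = ((1/2)*(1/15) - 75)**2 = (1/30 - 75)**2 = (-2249/30)**2 = 5058001/900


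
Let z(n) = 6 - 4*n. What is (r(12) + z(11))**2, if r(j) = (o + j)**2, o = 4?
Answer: 47524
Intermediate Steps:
r(j) = (4 + j)**2
(r(12) + z(11))**2 = ((4 + 12)**2 + (6 - 4*11))**2 = (16**2 + (6 - 44))**2 = (256 - 38)**2 = 218**2 = 47524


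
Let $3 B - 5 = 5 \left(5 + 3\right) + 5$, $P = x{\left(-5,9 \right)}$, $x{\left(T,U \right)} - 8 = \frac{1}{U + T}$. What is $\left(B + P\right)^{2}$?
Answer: $\frac{89401}{144} \approx 620.84$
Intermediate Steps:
$x{\left(T,U \right)} = 8 + \frac{1}{T + U}$ ($x{\left(T,U \right)} = 8 + \frac{1}{U + T} = 8 + \frac{1}{T + U}$)
$P = \frac{33}{4}$ ($P = \frac{1 + 8 \left(-5\right) + 8 \cdot 9}{-5 + 9} = \frac{1 - 40 + 72}{4} = \frac{1}{4} \cdot 33 = \frac{33}{4} \approx 8.25$)
$B = \frac{50}{3}$ ($B = \frac{5}{3} + \frac{5 \left(5 + 3\right) + 5}{3} = \frac{5}{3} + \frac{5 \cdot 8 + 5}{3} = \frac{5}{3} + \frac{40 + 5}{3} = \frac{5}{3} + \frac{1}{3} \cdot 45 = \frac{5}{3} + 15 = \frac{50}{3} \approx 16.667$)
$\left(B + P\right)^{2} = \left(\frac{50}{3} + \frac{33}{4}\right)^{2} = \left(\frac{299}{12}\right)^{2} = \frac{89401}{144}$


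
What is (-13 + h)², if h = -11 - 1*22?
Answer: 2116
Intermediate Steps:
h = -33 (h = -11 - 22 = -33)
(-13 + h)² = (-13 - 33)² = (-46)² = 2116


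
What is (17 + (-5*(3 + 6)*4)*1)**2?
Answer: 26569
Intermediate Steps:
(17 + (-5*(3 + 6)*4)*1)**2 = (17 + (-5*9*4)*1)**2 = (17 - 45*4*1)**2 = (17 - 180*1)**2 = (17 - 180)**2 = (-163)**2 = 26569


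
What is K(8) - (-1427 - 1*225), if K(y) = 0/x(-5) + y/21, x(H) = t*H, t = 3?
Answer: 34700/21 ≈ 1652.4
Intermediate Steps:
x(H) = 3*H
K(y) = y/21 (K(y) = 0/((3*(-5))) + y/21 = 0/(-15) + y*(1/21) = 0*(-1/15) + y/21 = 0 + y/21 = y/21)
K(8) - (-1427 - 1*225) = (1/21)*8 - (-1427 - 1*225) = 8/21 - (-1427 - 225) = 8/21 - 1*(-1652) = 8/21 + 1652 = 34700/21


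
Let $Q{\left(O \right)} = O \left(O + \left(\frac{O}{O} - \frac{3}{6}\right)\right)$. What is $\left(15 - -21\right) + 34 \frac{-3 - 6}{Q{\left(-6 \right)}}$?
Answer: $\frac{294}{11} \approx 26.727$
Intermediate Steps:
$Q{\left(O \right)} = O \left(\frac{1}{2} + O\right)$ ($Q{\left(O \right)} = O \left(O + \left(1 - \frac{1}{2}\right)\right) = O \left(O + \frac{1}{2}\right) = O \left(\frac{1}{2} + O\right)$)
$\left(15 - -21\right) + 34 \frac{-3 - 6}{Q{\left(-6 \right)}} = \left(15 - -21\right) + 34 \frac{-3 - 6}{\left(-6\right) \left(\frac{1}{2} - 6\right)} = \left(15 + 21\right) + 34 \frac{-3 - 6}{\left(-6\right) \left(- \frac{11}{2}\right)} = 36 + 34 \left(- \frac{9}{33}\right) = 36 + 34 \left(\left(-9\right) \frac{1}{33}\right) = 36 + 34 \left(- \frac{3}{11}\right) = 36 - \frac{102}{11} = \frac{294}{11}$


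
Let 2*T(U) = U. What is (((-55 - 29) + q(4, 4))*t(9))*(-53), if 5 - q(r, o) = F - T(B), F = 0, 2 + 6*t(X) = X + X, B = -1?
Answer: 11236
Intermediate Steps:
T(U) = U/2
t(X) = -1/3 + X/3 (t(X) = -1/3 + (X + X)/6 = -1/3 + (2*X)/6 = -1/3 + X/3)
q(r, o) = 9/2 (q(r, o) = 5 - (0 - (-1)/2) = 5 - (0 - 1*(-1/2)) = 5 - (0 + 1/2) = 5 - 1*1/2 = 5 - 1/2 = 9/2)
(((-55 - 29) + q(4, 4))*t(9))*(-53) = (((-55 - 29) + 9/2)*(-1/3 + (1/3)*9))*(-53) = ((-84 + 9/2)*(-1/3 + 3))*(-53) = -159/2*8/3*(-53) = -212*(-53) = 11236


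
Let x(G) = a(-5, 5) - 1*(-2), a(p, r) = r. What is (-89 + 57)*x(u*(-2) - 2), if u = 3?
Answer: -224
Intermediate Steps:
x(G) = 7 (x(G) = 5 - 1*(-2) = 5 + 2 = 7)
(-89 + 57)*x(u*(-2) - 2) = (-89 + 57)*7 = -32*7 = -224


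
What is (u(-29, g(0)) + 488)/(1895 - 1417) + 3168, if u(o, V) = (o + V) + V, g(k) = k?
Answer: 1514763/478 ≈ 3169.0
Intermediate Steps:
u(o, V) = o + 2*V (u(o, V) = (V + o) + V = o + 2*V)
(u(-29, g(0)) + 488)/(1895 - 1417) + 3168 = ((-29 + 2*0) + 488)/(1895 - 1417) + 3168 = ((-29 + 0) + 488)/478 + 3168 = (-29 + 488)*(1/478) + 3168 = 459*(1/478) + 3168 = 459/478 + 3168 = 1514763/478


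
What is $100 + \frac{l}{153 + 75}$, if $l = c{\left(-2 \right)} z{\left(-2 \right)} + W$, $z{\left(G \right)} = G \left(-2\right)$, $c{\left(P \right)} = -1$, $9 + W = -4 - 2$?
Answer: $\frac{1199}{12} \approx 99.917$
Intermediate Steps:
$W = -15$ ($W = -9 - 6 = -15$)
$z{\left(G \right)} = - 2 G$
$l = -19$ ($l = - \left(-2\right) \left(-2\right) - 15 = \left(-1\right) 4 - 15 = -4 - 15 = -19$)
$100 + \frac{l}{153 + 75} = 100 - \frac{19}{153 + 75} = 100 - \frac{19}{228} = 100 - \frac{1}{12} = \frac{1199}{12}$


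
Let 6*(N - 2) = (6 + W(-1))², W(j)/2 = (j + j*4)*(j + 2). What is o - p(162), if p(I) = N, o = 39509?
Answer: 118513/3 ≈ 39504.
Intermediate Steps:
W(j) = 10*j*(2 + j) (W(j) = 2*((j + j*4)*(j + 2)) = 2*((j + 4*j)*(2 + j)) = 2*((5*j)*(2 + j)) = 2*(5*j*(2 + j)) = 10*j*(2 + j))
N = 14/3 (N = 2 + (6 + 10*(-1)*(2 - 1))²/6 = 2 + (6 + 10*(-1)*1)²/6 = 2 + (6 - 10)²/6 = 2 + (⅙)*(-4)² = 2 + (⅙)*16 = 2 + 8/3 = 14/3 ≈ 4.6667)
p(I) = 14/3
o - p(162) = 39509 - 1*14/3 = 39509 - 14/3 = 118513/3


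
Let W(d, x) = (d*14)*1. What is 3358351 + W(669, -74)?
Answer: 3367717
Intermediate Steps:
W(d, x) = 14*d (W(d, x) = (14*d)*1 = 14*d)
3358351 + W(669, -74) = 3358351 + 14*669 = 3358351 + 9366 = 3367717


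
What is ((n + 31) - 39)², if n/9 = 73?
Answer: 421201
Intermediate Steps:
n = 657 (n = 9*73 = 657)
((n + 31) - 39)² = ((657 + 31) - 39)² = (688 - 39)² = 649² = 421201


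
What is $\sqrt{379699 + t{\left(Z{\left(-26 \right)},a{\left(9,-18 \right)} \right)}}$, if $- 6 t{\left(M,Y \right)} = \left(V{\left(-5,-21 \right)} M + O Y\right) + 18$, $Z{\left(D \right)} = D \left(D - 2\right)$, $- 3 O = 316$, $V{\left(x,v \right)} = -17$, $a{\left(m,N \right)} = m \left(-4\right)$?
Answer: $\frac{2 \sqrt{857535}}{3} \approx 617.35$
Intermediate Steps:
$a{\left(m,N \right)} = - 4 m$
$O = - \frac{316}{3}$ ($O = \left(- \frac{1}{3}\right) 316 = - \frac{316}{3} \approx -105.33$)
$Z{\left(D \right)} = D \left(-2 + D\right)$
$t{\left(M,Y \right)} = -3 + \frac{17 M}{6} + \frac{158 Y}{9}$ ($t{\left(M,Y \right)} = - \frac{\left(- 17 M - \frac{316 Y}{3}\right) + 18}{6} = - \frac{18 - 17 M - \frac{316 Y}{3}}{6} = -3 + \frac{17 M}{6} + \frac{158 Y}{9}$)
$\sqrt{379699 + t{\left(Z{\left(-26 \right)},a{\left(9,-18 \right)} \right)}} = \sqrt{379699 + \left(-3 + \frac{17 \left(- 26 \left(-2 - 26\right)\right)}{6} + \frac{158 \left(\left(-4\right) 9\right)}{9}\right)} = \sqrt{379699 + \left(-3 + \frac{17 \left(\left(-26\right) \left(-28\right)\right)}{6} + \frac{158}{9} \left(-36\right)\right)} = \sqrt{379699 - - \frac{4283}{3}} = \sqrt{379699 + \frac{4283}{3}} = \sqrt{\frac{1143380}{3}} = \frac{2 \sqrt{857535}}{3}$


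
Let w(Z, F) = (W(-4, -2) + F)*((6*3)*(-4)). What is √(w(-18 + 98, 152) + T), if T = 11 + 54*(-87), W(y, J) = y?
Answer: I*√15343 ≈ 123.87*I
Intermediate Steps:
w(Z, F) = 288 - 72*F (w(Z, F) = (-4 + F)*((6*3)*(-4)) = (-4 + F)*(18*(-4)) = (-4 + F)*(-72) = 288 - 72*F)
T = -4687 (T = 11 - 4698 = -4687)
√(w(-18 + 98, 152) + T) = √((288 - 72*152) - 4687) = √((288 - 10944) - 4687) = √(-10656 - 4687) = √(-15343) = I*√15343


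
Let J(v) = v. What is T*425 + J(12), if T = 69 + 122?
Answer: 81187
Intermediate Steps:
T = 191
T*425 + J(12) = 191*425 + 12 = 81175 + 12 = 81187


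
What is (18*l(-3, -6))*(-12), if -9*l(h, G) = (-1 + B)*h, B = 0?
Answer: 72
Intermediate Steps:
l(h, G) = h/9 (l(h, G) = -(-1 + 0)*h/9 = -(-1)*h/9 = h/9)
(18*l(-3, -6))*(-12) = (18*((⅑)*(-3)))*(-12) = (18*(-⅓))*(-12) = -6*(-12) = 72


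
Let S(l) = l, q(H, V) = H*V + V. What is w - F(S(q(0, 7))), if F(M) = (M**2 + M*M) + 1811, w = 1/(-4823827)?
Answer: -9208685744/4823827 ≈ -1909.0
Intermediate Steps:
q(H, V) = V + H*V
w = -1/4823827 ≈ -2.0730e-7
F(M) = 1811 + 2*M**2 (F(M) = (M**2 + M**2) + 1811 = 2*M**2 + 1811 = 1811 + 2*M**2)
w - F(S(q(0, 7))) = -1/4823827 - (1811 + 2*(7*(1 + 0))**2) = -1/4823827 - (1811 + 2*(7*1)**2) = -1/4823827 - (1811 + 2*7**2) = -1/4823827 - (1811 + 2*49) = -1/4823827 - (1811 + 98) = -1/4823827 - 1*1909 = -1/4823827 - 1909 = -9208685744/4823827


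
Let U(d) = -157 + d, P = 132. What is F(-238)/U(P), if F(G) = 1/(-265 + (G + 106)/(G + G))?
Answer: 119/787550 ≈ 0.00015110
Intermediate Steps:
F(G) = 1/(-265 + (106 + G)/(2*G)) (F(G) = 1/(-265 + (106 + G)/((2*G))) = 1/(-265 + (106 + G)*(1/(2*G))) = 1/(-265 + (106 + G)/(2*G)))
F(-238)/U(P) = (-2*(-238)/(-106 + 529*(-238)))/(-157 + 132) = -2*(-238)/(-106 - 125902)/(-25) = -2*(-238)/(-126008)*(-1/25) = -2*(-238)*(-1/126008)*(-1/25) = -119/31502*(-1/25) = 119/787550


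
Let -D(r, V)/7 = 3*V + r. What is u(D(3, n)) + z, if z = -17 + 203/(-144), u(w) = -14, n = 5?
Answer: -4667/144 ≈ -32.410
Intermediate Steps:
D(r, V) = -21*V - 7*r (D(r, V) = -7*(3*V + r) = -7*(r + 3*V) = -21*V - 7*r)
z = -2651/144 (z = -17 + 203*(-1/144) = -17 - 203/144 = -2651/144 ≈ -18.410)
u(D(3, n)) + z = -14 - 2651/144 = -4667/144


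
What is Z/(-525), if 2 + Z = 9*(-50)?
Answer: 452/525 ≈ 0.86095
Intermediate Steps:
Z = -452 (Z = -2 + 9*(-50) = -2 - 450 = -452)
Z/(-525) = -452/(-525) = -452*(-1/525) = 452/525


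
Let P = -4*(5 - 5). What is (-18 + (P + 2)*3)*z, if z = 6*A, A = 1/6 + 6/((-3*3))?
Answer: 36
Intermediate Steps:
A = -½ (A = 1*(⅙) + 6/(-9) = ⅙ + 6*(-⅑) = ⅙ - ⅔ = -½ ≈ -0.50000)
P = 0 (P = -4*0 = 0)
z = -3 (z = 6*(-½) = -3)
(-18 + (P + 2)*3)*z = (-18 + (0 + 2)*3)*(-3) = (-18 + 2*3)*(-3) = (-18 + 6)*(-3) = -12*(-3) = 36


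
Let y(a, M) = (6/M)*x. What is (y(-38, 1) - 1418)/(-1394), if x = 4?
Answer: 1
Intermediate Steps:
y(a, M) = 24/M (y(a, M) = (6/M)*4 = 24/M)
(y(-38, 1) - 1418)/(-1394) = (24/1 - 1418)/(-1394) = -(24*1 - 1418)/1394 = -(24 - 1418)/1394 = -1/1394*(-1394) = 1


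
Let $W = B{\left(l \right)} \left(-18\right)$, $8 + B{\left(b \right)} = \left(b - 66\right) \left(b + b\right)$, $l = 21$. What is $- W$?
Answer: $-34164$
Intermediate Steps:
$B{\left(b \right)} = -8 + 2 b \left(-66 + b\right)$ ($B{\left(b \right)} = -8 + \left(b - 66\right) \left(b + b\right) = -8 + \left(-66 + b\right) 2 b = -8 + 2 b \left(-66 + b\right)$)
$W = 34164$ ($W = \left(-8 - 2772 + 2 \cdot 21^{2}\right) \left(-18\right) = \left(-8 - 2772 + 2 \cdot 441\right) \left(-18\right) = \left(-8 - 2772 + 882\right) \left(-18\right) = \left(-1898\right) \left(-18\right) = 34164$)
$- W = \left(-1\right) 34164 = -34164$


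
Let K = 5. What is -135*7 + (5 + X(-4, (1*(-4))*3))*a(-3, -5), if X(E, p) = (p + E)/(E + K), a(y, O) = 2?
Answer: -967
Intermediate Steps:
X(E, p) = (E + p)/(5 + E) (X(E, p) = (p + E)/(E + 5) = (E + p)/(5 + E))
-135*7 + (5 + X(-4, (1*(-4))*3))*a(-3, -5) = -135*7 + (5 + (-4 + (1*(-4))*3)/(5 - 4))*2 = -945 + (5 + (-4 - 4*3)/1)*2 = -945 + (5 + 1*(-4 - 12))*2 = -945 + (5 + 1*(-16))*2 = -945 + (5 - 16)*2 = -945 - 11*2 = -945 - 22 = -967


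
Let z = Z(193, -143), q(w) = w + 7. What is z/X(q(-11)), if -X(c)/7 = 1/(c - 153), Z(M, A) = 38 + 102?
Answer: 3140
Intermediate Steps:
q(w) = 7 + w
Z(M, A) = 140
X(c) = -7/(-153 + c) (X(c) = -7/(c - 153) = -7/(-153 + c))
z = 140
z/X(q(-11)) = 140/((-7/(-153 + (7 - 11)))) = 140/((-7/(-153 - 4))) = 140/((-7/(-157))) = 140/((-7*(-1/157))) = 140/(7/157) = 140*(157/7) = 3140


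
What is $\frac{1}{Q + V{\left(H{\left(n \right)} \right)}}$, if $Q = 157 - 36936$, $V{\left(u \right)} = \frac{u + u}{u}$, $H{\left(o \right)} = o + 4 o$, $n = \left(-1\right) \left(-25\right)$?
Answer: $- \frac{1}{36777} \approx -2.7191 \cdot 10^{-5}$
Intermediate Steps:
$n = 25$
$H{\left(o \right)} = 5 o$
$V{\left(u \right)} = 2$ ($V{\left(u \right)} = \frac{2 u}{u} = 2$)
$Q = -36779$ ($Q = 157 - 36936 = -36779$)
$\frac{1}{Q + V{\left(H{\left(n \right)} \right)}} = \frac{1}{-36779 + 2} = \frac{1}{-36777} = - \frac{1}{36777}$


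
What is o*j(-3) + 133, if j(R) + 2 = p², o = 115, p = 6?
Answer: 4043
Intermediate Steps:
j(R) = 34 (j(R) = -2 + 6² = -2 + 36 = 34)
o*j(-3) + 133 = 115*34 + 133 = 3910 + 133 = 4043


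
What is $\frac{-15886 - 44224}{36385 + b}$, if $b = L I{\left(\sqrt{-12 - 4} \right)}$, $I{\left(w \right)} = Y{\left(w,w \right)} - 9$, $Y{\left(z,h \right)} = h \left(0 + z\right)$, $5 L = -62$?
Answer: $- \frac{12022}{7339} \approx -1.6381$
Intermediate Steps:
$L = - \frac{62}{5}$ ($L = \frac{1}{5} \left(-62\right) = - \frac{62}{5} \approx -12.4$)
$Y{\left(z,h \right)} = h z$
$I{\left(w \right)} = -9 + w^{2}$ ($I{\left(w \right)} = w w - 9 = w^{2} - 9 = -9 + w^{2}$)
$b = 310$ ($b = - \frac{62 \left(-9 + \left(\sqrt{-12 - 4}\right)^{2}\right)}{5} = - \frac{62 \left(-9 + \left(\sqrt{-16}\right)^{2}\right)}{5} = - \frac{62 \left(-9 + \left(4 i\right)^{2}\right)}{5} = - \frac{62 \left(-9 - 16\right)}{5} = \left(- \frac{62}{5}\right) \left(-25\right) = 310$)
$\frac{-15886 - 44224}{36385 + b} = \frac{-15886 - 44224}{36385 + 310} = - \frac{60110}{36695} = \left(-60110\right) \frac{1}{36695} = - \frac{12022}{7339}$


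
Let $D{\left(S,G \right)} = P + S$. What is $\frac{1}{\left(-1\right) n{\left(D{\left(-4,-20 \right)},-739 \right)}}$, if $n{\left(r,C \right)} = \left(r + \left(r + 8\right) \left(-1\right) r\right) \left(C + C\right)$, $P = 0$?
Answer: $\frac{1}{17736} \approx 5.6383 \cdot 10^{-5}$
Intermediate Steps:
$D{\left(S,G \right)} = S$ ($D{\left(S,G \right)} = 0 + S = S$)
$n{\left(r,C \right)} = 2 C \left(r + r \left(-8 - r\right)\right)$ ($n{\left(r,C \right)} = \left(r + \left(8 + r\right) \left(-1\right) r\right) 2 C = \left(r + \left(-8 - r\right) r\right) 2 C = \left(r + r \left(-8 - r\right)\right) 2 C = 2 C \left(r + r \left(-8 - r\right)\right)$)
$\frac{1}{\left(-1\right) n{\left(D{\left(-4,-20 \right)},-739 \right)}} = \frac{1}{\left(-1\right) \left(\left(-2\right) \left(-739\right) \left(-4\right) \left(7 - 4\right)\right)} = \frac{1}{\left(-1\right) \left(\left(-2\right) \left(-739\right) \left(-4\right) 3\right)} = \frac{1}{\left(-1\right) \left(-17736\right)} = \frac{1}{17736}$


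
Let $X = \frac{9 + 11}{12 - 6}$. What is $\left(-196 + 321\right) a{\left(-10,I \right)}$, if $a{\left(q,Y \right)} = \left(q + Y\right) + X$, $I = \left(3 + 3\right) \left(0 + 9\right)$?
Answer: $\frac{17750}{3} \approx 5916.7$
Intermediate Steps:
$X = \frac{10}{3}$ ($X = \frac{20}{6} = 20 \cdot \frac{1}{6} = \frac{10}{3} \approx 3.3333$)
$I = 54$ ($I = 6 \cdot 9 = 54$)
$a{\left(q,Y \right)} = \frac{10}{3} + Y + q$ ($a{\left(q,Y \right)} = \left(q + Y\right) + \frac{10}{3} = \left(Y + q\right) + \frac{10}{3} = \frac{10}{3} + Y + q$)
$\left(-196 + 321\right) a{\left(-10,I \right)} = \left(-196 + 321\right) \left(\frac{10}{3} + 54 - 10\right) = 125 \cdot \frac{142}{3} = \frac{17750}{3}$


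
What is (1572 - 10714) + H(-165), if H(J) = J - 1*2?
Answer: -9309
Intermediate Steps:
H(J) = -2 + J (H(J) = J - 2 = -2 + J)
(1572 - 10714) + H(-165) = (1572 - 10714) + (-2 - 165) = -9142 - 167 = -9309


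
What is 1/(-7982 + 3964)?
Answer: -1/4018 ≈ -0.00024888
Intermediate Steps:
1/(-7982 + 3964) = 1/(-4018) = -1/4018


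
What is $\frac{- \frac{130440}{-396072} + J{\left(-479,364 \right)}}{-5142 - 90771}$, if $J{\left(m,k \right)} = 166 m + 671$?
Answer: $\frac{1301140594}{1582852239} \approx 0.82202$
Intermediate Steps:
$J{\left(m,k \right)} = 671 + 166 m$
$\frac{- \frac{130440}{-396072} + J{\left(-479,364 \right)}}{-5142 - 90771} = \frac{- \frac{130440}{-396072} + \left(671 + 166 \left(-479\right)\right)}{-5142 - 90771} = \frac{\left(-130440\right) \left(- \frac{1}{396072}\right) + \left(671 - 79514\right)}{-95913} = \left(\frac{5435}{16503} - 78843\right) \left(- \frac{1}{95913}\right) = \left(- \frac{1301140594}{16503}\right) \left(- \frac{1}{95913}\right) = \frac{1301140594}{1582852239}$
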